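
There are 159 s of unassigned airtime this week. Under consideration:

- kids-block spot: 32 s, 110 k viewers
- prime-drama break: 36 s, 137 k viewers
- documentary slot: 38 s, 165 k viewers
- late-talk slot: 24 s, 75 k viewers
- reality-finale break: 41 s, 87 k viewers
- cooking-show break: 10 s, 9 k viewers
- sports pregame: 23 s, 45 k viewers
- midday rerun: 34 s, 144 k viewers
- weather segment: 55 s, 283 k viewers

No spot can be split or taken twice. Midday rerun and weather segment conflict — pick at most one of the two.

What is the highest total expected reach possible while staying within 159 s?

660

Taking prime-drama break + documentary slot + late-talk slot + weather segment: 153 s used, 660 in expected reach.
No other feasible combination exceeds 660.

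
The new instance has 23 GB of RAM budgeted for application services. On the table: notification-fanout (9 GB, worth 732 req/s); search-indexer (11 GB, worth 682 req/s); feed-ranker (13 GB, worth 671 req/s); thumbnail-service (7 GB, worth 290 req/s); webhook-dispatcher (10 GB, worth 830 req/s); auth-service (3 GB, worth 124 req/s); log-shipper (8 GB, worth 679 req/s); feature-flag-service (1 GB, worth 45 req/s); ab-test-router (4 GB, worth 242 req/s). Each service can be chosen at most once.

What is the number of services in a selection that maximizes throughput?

3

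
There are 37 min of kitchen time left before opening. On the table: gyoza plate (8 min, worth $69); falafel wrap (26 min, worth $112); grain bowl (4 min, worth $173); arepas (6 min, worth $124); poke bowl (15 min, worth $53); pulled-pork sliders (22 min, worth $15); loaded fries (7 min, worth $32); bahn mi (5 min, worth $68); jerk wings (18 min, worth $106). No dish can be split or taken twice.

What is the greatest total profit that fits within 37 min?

472

Filling by ratio: gyoza plate + grain bowl + arepas + loaded fries + bahn mi for 466, with 7 min left unused.
Dropping loaded fries and bahn mi frees 12 min; slotting in jerk wings (18 min) lifts the total to 472 at 36 min.
Runner-up grain bowl + arepas + bahn mi + jerk wings tops out at 471.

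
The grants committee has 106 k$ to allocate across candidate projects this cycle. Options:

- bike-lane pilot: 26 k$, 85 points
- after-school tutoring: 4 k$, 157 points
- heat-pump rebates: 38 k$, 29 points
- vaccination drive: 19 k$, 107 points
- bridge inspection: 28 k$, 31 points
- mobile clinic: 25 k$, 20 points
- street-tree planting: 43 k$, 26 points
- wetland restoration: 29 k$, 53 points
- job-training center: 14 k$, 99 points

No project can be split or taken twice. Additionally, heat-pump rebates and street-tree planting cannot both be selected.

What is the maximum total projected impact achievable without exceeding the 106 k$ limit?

501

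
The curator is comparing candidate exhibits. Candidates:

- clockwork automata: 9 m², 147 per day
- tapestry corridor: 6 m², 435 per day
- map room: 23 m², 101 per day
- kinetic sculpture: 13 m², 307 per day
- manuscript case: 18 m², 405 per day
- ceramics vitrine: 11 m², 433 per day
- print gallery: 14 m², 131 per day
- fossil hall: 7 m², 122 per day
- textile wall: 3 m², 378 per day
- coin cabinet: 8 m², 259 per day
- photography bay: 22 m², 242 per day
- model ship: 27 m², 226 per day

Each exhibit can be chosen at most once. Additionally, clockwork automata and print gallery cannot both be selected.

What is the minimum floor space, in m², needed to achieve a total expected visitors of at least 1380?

28

Need the lightest bundle worth ≥ 1380.
Taking tapestry corridor + ceramics vitrine + textile wall + coin cabinet gives 1505 (≥ 1380) for 28 m².
No combination under 28 m² hits 1380.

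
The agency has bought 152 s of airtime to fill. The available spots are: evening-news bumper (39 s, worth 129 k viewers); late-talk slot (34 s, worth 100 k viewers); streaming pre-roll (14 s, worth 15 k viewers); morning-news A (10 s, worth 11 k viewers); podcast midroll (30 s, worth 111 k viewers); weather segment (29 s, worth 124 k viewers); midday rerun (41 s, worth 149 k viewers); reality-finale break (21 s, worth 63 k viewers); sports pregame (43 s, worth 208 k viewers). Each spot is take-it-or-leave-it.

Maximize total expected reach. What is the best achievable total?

610

A density-first pass picks podcast midroll + weather segment + midday rerun + sports pregame — 592 at 143 s.
Replace podcast midroll with evening-news bumper: the trade gains 18 net, giving 610 at 152 s.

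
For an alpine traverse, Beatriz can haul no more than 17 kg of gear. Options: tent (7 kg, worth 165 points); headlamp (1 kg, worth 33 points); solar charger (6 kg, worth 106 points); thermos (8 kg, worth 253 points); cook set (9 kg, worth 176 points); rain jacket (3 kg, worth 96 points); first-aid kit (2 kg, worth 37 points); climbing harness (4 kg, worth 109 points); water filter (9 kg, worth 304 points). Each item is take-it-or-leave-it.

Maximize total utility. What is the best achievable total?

557

Ranking by ratio (utility/kg): water filter 33.78, headlamp 33.00, rain jacket 32.00.
Greedy by ratio would take headlamp + rain jacket + climbing harness + water filter: 17 kg used, total 542.
Replace headlamp and rain jacket and climbing harness with thermos: the trade gains 15 net, giving 557 at 17 kg.
That's the maximum — no swap from here does better than 557.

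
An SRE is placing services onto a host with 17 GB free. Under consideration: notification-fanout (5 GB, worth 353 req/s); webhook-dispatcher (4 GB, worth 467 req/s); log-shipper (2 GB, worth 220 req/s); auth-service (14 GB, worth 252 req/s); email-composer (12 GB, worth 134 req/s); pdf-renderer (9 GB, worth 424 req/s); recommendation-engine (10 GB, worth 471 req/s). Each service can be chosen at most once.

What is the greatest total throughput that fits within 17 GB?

1158

By throughput per GB: webhook-dispatcher 116.75, log-shipper 110.00, notification-fanout 70.60 lead.
Filling by ratio: notification-fanout + webhook-dispatcher + log-shipper for 1040, with 6 GB left unused.
Replace notification-fanout with recommendation-engine: the trade gains 118 net, giving 1158 at 16 GB.
The closest alternative, webhook-dispatcher + log-shipper + pdf-renderer, reaches only 1111.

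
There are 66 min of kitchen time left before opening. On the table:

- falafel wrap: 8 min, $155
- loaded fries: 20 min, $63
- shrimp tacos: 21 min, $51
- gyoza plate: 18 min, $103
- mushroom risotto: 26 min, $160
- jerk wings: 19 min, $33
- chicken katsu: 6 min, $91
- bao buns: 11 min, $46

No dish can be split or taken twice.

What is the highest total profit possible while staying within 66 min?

Falafel wrap + gyoza plate + mushroom risotto + chicken katsu uses 58 of the 66 min and totals 509.
Nothing else within 66 min beats 509.

509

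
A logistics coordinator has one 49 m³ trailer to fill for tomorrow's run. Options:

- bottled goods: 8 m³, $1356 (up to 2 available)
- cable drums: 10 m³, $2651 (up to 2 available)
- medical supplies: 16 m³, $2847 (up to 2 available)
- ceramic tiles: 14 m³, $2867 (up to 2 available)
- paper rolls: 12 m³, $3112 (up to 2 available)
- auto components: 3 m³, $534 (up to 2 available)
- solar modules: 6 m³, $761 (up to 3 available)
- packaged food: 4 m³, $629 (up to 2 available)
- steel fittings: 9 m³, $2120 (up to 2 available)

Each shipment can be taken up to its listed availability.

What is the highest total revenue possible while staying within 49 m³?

Ranking by ratio (revenue/m³): cable drums 265.10, paper rolls 259.33, steel fittings 235.56.
Greedy by ratio would take 2×cable drums + 2×paper rolls + auto components: 47 m³ used, total 12060.
Dropping auto components frees 3 m³; slotting in packaged food (4 m³) lifts the total to 12155 at 48 m³.

12155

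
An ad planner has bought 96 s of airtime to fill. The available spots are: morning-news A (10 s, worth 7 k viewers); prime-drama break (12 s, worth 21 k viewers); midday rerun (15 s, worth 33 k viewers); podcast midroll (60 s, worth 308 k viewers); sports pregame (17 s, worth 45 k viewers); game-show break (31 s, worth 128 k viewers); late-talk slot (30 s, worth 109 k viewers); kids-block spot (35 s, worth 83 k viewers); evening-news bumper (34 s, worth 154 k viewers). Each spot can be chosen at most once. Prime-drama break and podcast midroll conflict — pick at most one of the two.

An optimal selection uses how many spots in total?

2

The maximum expected reach within 96 s is 462.
For example podcast midroll + evening-news bumper achieves it, using 94 s.
Every optimal selection uses 2 spots.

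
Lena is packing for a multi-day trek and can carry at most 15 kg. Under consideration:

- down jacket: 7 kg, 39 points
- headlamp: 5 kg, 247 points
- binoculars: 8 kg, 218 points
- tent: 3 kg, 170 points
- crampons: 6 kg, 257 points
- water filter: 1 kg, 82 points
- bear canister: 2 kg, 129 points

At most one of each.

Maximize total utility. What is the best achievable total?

756

A density-first pass picks headlamp + tent + water filter + bear canister — 628 at 11 kg.
Replace bear canister with crampons: the trade gains 128 net, giving 756 at 15 kg.
Runner-up headlamp + crampons + water filter + bear canister tops out at 715.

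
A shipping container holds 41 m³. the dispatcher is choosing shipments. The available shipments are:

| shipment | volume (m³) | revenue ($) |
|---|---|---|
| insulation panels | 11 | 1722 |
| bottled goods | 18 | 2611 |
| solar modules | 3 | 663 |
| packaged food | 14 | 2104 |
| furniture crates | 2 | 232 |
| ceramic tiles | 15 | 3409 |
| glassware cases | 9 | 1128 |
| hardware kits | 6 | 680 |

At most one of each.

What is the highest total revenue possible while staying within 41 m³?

Ranking by ratio (revenue/m³): ceramic tiles 227.27, solar modules 221.00, insulation panels 156.55.
A density-first pass picks insulation panels + solar modules + furniture crates + ceramic tiles + glassware cases — 7154 at 40 m³.
The 13 m³ tied up in insulation panels and furniture crates is better spent on packaged food — total rises to 7304 (41 m³).
Runner-up insulation panels + packaged food + ceramic tiles tops out at 7235.

7304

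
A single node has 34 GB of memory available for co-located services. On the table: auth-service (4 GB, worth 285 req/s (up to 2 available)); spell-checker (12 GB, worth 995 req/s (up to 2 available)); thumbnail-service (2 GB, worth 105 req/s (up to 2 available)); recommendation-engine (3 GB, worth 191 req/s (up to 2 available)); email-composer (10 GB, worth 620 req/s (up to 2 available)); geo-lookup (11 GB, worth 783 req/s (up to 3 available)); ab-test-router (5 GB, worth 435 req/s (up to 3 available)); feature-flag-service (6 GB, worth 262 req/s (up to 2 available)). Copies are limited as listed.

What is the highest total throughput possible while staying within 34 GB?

Ranking by ratio (throughput/GB): ab-test-router 87.00, spell-checker 82.92, auth-service 71.25, geo-lookup 71.18.
Taking the top-ratio services first gives auth-service + spell-checker + recommendation-engine + 3×ab-test-router for 2776 (34 GB).
Dropping auth-service and recommendation-engine and ab-test-router frees 12 GB; slotting in spell-checker (12 GB) lifts the total to 2860 at 34 GB.

2860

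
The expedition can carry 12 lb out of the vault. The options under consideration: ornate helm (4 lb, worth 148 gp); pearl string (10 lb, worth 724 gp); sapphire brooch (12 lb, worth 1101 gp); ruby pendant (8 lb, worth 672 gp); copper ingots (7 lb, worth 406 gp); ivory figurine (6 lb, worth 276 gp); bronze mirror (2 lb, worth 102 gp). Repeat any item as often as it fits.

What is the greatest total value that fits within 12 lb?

1101

Ranking by ratio (value/lb): sapphire brooch 91.75, ruby pendant 84.00, pearl string 72.40, copper ingots 58.00.
Sapphire brooch uses 12 of the 12 lb and totals 1101.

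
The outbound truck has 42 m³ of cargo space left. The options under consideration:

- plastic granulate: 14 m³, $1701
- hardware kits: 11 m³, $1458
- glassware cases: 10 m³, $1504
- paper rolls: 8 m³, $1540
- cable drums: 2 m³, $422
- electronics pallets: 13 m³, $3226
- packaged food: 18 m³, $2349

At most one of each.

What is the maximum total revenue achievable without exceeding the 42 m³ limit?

7728

By revenue per m³: electronics pallets 248.15, cable drums 211.00, paper rolls 192.50, glassware cases 150.40 lead.
A density-first pass picks glassware cases + paper rolls + cable drums + electronics pallets — 6692 at 33 m³.
Dropping cable drums frees 2 m³; slotting in hardware kits (11 m³) lifts the total to 7728 at 42 m³.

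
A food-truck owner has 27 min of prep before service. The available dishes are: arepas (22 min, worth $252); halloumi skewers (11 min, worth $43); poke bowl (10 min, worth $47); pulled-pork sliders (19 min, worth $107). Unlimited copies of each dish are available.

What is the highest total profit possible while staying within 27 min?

Ranking by ratio (profit/min): arepas 11.45, pulled-pork sliders 5.63, poke bowl 4.70, halloumi skewers 3.91.
Arepas uses 22 of the 27 min and totals 252.
No other feasible combination exceeds 252.

252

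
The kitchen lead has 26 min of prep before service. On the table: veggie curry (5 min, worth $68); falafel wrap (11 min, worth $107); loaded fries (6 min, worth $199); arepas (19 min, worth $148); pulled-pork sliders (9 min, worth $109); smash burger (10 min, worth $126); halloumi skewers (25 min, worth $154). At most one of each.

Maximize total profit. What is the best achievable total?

434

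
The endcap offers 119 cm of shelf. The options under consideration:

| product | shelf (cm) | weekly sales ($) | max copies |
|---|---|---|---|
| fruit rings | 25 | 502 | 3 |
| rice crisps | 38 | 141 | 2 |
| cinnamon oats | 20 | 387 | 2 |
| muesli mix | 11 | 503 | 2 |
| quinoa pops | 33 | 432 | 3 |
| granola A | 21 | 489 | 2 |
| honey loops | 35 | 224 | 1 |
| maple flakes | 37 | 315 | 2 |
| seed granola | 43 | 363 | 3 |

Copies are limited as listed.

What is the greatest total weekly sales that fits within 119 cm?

Greedy by ratio would take 2×fruit rings + 2×muesli mix + 2×granola A: 114 cm used, total 2988.
The 21 cm tied up in granola A is better spent on fruit rings — total rises to 3001 (118 cm).
Nothing else within 119 cm beats 3001.

3001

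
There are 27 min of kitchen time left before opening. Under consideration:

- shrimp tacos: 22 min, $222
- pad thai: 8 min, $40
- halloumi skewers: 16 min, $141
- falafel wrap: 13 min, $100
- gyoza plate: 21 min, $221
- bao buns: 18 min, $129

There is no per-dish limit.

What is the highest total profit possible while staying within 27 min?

222

Greedy by ratio would take gyoza plate: 21 min used, total 221.
The 21 min tied up in gyoza plate is better spent on shrimp tacos — total rises to 222 (22 min).
Every other selection either busts 27 min or fails to beat 222.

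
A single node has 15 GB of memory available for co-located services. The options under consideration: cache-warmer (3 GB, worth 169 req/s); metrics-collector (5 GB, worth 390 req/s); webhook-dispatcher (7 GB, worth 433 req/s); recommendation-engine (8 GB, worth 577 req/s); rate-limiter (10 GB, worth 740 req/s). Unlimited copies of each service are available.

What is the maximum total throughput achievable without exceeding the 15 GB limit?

3×metrics-collector uses 15 of the 15 GB and totals 1170.
No other feasible combination exceeds 1170.

1170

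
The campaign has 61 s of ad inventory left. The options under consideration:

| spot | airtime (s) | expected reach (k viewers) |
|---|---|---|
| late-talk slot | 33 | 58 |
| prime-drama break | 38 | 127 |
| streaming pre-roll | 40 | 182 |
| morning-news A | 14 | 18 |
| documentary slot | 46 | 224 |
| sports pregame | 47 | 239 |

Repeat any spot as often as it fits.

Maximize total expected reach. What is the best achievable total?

Taking morning-news A + sports pregame: 61 s used, 257 in expected reach.
Nothing else within 61 s beats 257.

257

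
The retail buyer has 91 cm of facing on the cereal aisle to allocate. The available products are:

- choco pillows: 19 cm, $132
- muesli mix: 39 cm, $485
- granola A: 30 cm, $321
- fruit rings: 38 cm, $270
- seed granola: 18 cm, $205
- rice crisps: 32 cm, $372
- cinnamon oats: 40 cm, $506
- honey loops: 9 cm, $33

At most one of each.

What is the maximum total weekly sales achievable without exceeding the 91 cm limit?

By weekly sales per cm: cinnamon oats 12.65, muesli mix 12.44, rice crisps 11.62 lead.
Greedy by ratio would take muesli mix + cinnamon oats + honey loops: 88 cm used, total 1024.
The 48 cm tied up in muesli mix and honey loops is better spent on seed granola + rice crisps — total rises to 1083 (90 cm).
The spare 1 cm is too small for any remaining product, and no exchange beats 1083.

1083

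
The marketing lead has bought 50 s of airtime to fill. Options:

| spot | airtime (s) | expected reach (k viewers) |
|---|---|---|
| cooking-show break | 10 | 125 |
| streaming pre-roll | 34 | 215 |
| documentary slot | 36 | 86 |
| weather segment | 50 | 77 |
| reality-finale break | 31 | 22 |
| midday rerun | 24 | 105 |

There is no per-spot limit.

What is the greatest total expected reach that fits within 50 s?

Best packing: 5×cooking-show break — 50 s, 625 total.
Nothing else within 50 s beats 625.

625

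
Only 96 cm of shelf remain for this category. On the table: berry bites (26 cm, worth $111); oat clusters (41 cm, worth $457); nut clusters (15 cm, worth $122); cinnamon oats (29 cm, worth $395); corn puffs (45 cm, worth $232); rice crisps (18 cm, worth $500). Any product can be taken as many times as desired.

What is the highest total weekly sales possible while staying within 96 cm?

Ranking by ratio (weekly sales/cm): rice crisps 27.78, cinnamon oats 13.62, oat clusters 11.15, nut clusters 8.13.
Taking 5×rice crisps: 90 cm used, 2500 in weekly sales.

2500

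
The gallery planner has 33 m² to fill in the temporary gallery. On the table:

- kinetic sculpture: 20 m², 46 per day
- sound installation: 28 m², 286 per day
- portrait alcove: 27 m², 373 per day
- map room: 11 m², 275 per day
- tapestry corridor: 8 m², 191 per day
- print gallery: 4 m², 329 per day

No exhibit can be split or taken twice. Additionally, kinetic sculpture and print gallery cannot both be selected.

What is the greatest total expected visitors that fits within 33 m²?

795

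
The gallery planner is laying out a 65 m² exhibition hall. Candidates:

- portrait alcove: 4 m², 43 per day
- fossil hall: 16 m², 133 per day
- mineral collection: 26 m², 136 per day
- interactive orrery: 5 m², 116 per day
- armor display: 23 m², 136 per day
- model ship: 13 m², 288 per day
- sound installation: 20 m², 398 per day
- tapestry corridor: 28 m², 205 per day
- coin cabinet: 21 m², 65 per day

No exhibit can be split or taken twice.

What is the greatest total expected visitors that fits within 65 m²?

Taking the top-ratio exhibits first gives portrait alcove + fossil hall + interactive orrery + model ship + sound installation for 978 (58 m²).
The 16 m² tied up in fossil hall is better spent on armor display — total rises to 981 (65 m²).
Every other selection either busts 65 m² or fails to beat 981.

981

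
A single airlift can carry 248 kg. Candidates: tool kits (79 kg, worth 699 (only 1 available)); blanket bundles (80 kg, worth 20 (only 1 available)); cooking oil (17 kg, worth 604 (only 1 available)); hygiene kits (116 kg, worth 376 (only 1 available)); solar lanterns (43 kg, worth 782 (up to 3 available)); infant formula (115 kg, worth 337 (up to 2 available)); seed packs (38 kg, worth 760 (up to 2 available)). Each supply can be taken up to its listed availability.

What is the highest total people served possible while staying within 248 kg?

Taking cooking oil + 3×solar lanterns + 2×seed packs: 222 kg used, 4470 in people served.

4470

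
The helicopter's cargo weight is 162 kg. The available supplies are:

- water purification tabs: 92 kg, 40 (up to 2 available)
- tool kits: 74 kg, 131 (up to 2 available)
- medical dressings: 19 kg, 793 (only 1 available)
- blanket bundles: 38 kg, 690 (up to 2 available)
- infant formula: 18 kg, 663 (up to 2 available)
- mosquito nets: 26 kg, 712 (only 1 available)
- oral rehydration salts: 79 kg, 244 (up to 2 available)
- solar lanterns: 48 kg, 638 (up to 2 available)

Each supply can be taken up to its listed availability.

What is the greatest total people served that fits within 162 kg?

Taking medical dressings + 2×blanket bundles + 2×infant formula + mosquito nets: 157 kg used, 4211 in people served.
The spare 5 kg is too small for any remaining supply, and no exchange beats 4211.

4211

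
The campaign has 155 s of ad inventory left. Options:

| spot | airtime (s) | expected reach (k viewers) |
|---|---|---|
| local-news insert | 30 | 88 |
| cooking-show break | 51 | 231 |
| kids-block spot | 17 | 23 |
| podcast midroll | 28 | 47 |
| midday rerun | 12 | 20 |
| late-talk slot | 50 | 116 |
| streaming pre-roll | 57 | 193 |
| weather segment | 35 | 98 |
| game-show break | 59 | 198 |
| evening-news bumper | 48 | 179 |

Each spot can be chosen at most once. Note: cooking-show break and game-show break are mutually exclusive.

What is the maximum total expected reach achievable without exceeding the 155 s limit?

A density-first pass picks local-news insert + cooking-show break + midday rerun + evening-news bumper — 518 at 141 s.
Dropping local-news insert and evening-news bumper frees 78 s; slotting in streaming pre-roll + weather segment (92 s) lifts the total to 542 at 155 s.
Runner-up local-news insert + cooking-show break + kids-block spot + streaming pre-roll tops out at 535.

542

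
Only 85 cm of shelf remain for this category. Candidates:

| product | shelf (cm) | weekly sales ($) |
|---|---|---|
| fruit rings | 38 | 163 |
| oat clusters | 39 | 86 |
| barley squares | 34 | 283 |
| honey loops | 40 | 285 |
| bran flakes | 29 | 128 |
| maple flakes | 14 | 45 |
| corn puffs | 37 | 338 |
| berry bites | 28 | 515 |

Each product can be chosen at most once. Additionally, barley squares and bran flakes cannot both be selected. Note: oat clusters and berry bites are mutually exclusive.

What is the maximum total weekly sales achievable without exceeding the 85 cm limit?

898

Best packing: maple flakes + corn puffs + berry bites — 79 cm, 898 total.
Nothing else feasible within 85 cm beats 898.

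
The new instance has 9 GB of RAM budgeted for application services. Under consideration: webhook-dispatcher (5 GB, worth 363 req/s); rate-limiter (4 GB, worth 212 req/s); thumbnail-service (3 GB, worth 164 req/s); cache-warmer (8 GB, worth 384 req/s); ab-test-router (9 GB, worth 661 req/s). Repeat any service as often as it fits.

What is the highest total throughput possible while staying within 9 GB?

661

By throughput per GB: ab-test-router 73.44, webhook-dispatcher 72.60, thumbnail-service 54.67, rate-limiter 53.00 lead.
The ratio ordering already packs tightly: ab-test-router, 9 GB, 661.
That's the maximum — no swap from here does better than 661.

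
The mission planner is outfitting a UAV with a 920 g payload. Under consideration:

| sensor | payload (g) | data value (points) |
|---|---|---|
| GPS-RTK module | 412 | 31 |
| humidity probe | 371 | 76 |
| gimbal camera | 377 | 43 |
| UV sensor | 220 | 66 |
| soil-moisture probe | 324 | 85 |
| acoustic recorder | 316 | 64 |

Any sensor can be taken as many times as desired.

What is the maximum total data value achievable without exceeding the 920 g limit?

264

Best packing: 4×UV sensor — 880 g, 264 total.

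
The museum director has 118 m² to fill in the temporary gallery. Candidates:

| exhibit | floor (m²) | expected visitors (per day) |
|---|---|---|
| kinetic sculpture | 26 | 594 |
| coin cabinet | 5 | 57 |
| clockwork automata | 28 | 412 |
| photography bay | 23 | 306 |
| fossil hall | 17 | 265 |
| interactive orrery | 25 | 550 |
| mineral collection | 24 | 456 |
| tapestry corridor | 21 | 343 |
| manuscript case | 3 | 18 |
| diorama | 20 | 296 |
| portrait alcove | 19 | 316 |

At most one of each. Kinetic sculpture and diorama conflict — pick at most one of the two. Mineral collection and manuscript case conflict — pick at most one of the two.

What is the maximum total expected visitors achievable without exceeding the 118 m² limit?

2265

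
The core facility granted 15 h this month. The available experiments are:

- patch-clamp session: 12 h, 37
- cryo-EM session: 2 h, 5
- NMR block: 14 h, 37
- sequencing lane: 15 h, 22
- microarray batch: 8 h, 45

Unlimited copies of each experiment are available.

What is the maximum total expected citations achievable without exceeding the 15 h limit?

60

3×cryo-EM session + microarray batch uses 14 of the 15 h and totals 60.
Every other selection either busts 15 h or fails to beat 60.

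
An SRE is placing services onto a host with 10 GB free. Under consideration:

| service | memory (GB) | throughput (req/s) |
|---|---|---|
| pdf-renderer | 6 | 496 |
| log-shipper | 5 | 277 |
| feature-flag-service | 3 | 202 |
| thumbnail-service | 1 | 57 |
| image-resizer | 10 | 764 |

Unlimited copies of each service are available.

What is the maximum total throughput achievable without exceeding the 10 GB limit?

764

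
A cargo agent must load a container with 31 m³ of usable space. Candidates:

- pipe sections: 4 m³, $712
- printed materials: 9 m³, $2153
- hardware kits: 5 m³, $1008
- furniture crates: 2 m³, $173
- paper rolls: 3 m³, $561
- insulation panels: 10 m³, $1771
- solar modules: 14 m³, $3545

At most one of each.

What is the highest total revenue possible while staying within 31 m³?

7267

Best packing: printed materials + hardware kits + paper rolls + solar modules — 31 m³, 7267 total.
Every other selection either busts 31 m³ or fails to beat 7267.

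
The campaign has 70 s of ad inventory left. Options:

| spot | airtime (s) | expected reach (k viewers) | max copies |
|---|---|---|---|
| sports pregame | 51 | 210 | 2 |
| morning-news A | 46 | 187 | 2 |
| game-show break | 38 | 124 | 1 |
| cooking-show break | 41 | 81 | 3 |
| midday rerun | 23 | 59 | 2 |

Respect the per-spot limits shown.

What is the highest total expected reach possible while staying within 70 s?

Taking the top-ratio spots first gives sports pregame for 210 (51 s).
Replace sports pregame with morning-news A + midday rerun: the trade gains 36 net, giving 246 at 69 s.

246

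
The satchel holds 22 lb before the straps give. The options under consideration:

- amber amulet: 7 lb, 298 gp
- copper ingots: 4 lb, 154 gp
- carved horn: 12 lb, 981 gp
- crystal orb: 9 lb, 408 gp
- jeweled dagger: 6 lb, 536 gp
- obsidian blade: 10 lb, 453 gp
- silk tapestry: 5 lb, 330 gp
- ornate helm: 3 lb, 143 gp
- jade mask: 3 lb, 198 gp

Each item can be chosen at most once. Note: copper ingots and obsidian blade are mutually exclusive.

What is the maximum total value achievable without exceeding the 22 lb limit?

Taking carved horn + jeweled dagger + jade mask: 21 lb used, 1715 in value.

1715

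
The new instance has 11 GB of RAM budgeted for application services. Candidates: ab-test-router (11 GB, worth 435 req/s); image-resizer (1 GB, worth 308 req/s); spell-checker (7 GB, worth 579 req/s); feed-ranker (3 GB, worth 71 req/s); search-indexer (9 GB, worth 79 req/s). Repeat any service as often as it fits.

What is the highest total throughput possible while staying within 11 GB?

3388

11×image-resizer uses 11 of the 11 GB and totals 3388.
Nothing else within 11 GB beats 3388.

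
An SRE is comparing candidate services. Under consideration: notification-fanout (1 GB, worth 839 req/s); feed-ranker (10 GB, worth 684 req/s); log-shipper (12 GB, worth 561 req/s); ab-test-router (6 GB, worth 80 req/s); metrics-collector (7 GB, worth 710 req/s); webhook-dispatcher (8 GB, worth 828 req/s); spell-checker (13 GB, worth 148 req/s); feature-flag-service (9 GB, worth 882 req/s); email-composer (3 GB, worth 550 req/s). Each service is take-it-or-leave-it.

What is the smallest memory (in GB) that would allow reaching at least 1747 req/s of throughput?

Need the lightest bundle worth ≥ 1747.
Taking notification-fanout + metrics-collector + email-composer gives 2099 (≥ 1747) for 11 GB.
Below 11 GB the best achievable stays under 1747.

11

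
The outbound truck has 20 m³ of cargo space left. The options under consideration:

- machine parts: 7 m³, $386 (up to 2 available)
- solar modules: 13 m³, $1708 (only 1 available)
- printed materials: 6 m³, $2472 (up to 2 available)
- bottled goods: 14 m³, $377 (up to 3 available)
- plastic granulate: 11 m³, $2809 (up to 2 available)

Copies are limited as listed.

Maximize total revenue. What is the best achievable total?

The ratio ordering already packs tightly: machine parts + 2×printed materials, 19 m³, 5330.
Every other selection either busts 20 m³ or exceeds an availability limit or fails to beat 5330.

5330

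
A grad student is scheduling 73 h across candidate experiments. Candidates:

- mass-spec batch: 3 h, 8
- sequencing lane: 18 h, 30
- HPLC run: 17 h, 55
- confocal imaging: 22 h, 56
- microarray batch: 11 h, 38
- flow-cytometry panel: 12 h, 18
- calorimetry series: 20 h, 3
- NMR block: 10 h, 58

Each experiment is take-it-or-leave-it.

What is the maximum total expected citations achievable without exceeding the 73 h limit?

Filling by ratio: mass-spec batch + HPLC run + confocal imaging + microarray batch + NMR block for 215, with 10 h left unused.
Replace mass-spec batch with flow-cytometry panel: the trade gains 10 net, giving 225 at 72 h.
The closest alternative, mass-spec batch + HPLC run + confocal imaging + microarray batch + NMR block, reaches only 215.

225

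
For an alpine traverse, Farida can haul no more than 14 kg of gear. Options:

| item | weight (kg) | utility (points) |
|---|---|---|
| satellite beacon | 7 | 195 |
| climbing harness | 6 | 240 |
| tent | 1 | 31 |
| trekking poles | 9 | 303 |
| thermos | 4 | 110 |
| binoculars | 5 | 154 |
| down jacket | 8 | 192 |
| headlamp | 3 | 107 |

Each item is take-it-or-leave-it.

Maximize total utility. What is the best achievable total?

501

Taking the top-ratio items first gives climbing harness + tent + thermos + headlamp for 488 (14 kg).
Dropping tent and thermos frees 5 kg; slotting in binoculars (5 kg) lifts the total to 501 at 14 kg.
No other feasible combination exceeds 501.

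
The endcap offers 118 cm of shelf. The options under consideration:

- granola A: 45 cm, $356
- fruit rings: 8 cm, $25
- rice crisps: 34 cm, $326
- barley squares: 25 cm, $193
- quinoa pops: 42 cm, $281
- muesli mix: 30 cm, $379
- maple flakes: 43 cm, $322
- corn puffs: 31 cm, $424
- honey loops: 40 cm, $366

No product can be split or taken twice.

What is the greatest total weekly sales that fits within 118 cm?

By weekly sales per cm: corn puffs 13.68, muesli mix 12.63, rice crisps 9.59, honey loops 9.15 lead.
Taking the top-ratio products first gives fruit rings + rice crisps + muesli mix + corn puffs for 1154 (103 cm).
Replace rice crisps with honey loops: the trade gains 40 net, giving 1194 at 109 cm.
Next best is granola A + fruit rings + muesli mix + corn puffs at 1184 (114 cm) — short by 10.

1194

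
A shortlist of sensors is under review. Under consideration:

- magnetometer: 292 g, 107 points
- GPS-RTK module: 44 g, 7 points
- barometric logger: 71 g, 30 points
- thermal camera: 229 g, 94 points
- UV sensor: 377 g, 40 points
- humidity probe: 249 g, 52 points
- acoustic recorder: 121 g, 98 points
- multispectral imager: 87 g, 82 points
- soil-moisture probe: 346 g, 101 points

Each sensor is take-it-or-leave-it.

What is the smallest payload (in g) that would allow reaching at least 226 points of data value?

437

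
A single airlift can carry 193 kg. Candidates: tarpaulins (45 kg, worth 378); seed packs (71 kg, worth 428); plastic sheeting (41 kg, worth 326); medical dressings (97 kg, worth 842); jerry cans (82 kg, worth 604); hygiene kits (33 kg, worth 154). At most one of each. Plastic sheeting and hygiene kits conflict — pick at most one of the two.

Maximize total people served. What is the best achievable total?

1546

Ranking by ratio (people served/kg): medical dressings 8.68, tarpaulins 8.40, plastic sheeting 7.95.
The ratio ordering already packs tightly: tarpaulins + plastic sheeting + medical dressings, 183 kg, 1546.
The closest alternative, medical dressings + jerry cans, reaches only 1446.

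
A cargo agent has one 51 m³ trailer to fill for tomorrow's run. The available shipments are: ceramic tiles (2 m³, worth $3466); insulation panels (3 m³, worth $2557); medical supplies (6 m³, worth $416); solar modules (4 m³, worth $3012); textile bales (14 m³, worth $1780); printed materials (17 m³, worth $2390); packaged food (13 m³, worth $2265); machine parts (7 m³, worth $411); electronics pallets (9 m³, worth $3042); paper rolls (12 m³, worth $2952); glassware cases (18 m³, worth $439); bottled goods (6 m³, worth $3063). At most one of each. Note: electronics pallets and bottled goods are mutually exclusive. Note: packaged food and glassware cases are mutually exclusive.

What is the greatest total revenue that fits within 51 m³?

By revenue per m³: ceramic tiles 1733.00, insulation panels 852.33, solar modules 753.00 lead.
Ceramic tiles + insulation panels + medical supplies + solar modules + printed materials + paper rolls + bottled goods uses 50 of the 51 m³ and totals 17856.
An exhaustive check of the 4096 subsets confirms 17856.

17856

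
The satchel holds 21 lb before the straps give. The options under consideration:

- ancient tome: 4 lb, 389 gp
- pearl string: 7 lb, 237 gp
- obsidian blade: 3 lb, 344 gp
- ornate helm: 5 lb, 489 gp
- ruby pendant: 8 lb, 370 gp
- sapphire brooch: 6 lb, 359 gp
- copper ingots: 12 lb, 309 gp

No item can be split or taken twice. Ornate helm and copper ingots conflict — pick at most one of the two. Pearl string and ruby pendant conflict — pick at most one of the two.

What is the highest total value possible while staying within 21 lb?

1592

A density-first pass picks ancient tome + obsidian blade + ornate helm + sapphire brooch — 1581 at 18 lb.
Dropping sapphire brooch frees 6 lb; slotting in ruby pendant (8 lb) lifts the total to 1592 at 20 lb.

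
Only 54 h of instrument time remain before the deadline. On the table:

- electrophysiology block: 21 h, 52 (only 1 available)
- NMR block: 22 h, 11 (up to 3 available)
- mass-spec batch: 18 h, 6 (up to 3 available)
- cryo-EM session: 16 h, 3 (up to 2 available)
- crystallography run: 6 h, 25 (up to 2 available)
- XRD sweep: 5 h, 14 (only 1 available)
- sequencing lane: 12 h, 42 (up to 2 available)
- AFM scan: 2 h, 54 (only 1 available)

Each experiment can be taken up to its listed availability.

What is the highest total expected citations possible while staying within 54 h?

215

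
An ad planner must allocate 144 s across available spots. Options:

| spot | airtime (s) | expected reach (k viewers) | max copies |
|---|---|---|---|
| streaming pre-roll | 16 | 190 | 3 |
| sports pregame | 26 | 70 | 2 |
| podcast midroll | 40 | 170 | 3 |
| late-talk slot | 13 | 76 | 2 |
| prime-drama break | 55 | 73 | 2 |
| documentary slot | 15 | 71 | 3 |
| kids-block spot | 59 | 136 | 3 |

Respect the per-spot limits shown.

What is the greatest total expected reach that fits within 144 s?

1034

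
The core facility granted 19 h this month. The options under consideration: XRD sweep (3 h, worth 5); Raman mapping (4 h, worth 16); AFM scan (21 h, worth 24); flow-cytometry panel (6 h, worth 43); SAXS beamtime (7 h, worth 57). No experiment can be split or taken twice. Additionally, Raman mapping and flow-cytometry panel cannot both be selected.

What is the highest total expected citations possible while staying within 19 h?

105

XRD sweep + flow-cytometry panel + SAXS beamtime uses 16 of the 19 h and totals 105.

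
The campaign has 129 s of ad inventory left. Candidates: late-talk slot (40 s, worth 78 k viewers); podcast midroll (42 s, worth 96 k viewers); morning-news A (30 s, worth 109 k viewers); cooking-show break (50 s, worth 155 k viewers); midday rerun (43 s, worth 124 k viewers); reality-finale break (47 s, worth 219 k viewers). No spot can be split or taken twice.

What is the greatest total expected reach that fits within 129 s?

483

Morning-news A + cooking-show break + reality-finale break uses 127 of the 129 s and totals 483.
The closest alternative, morning-news A + midday rerun + reality-finale break, reaches only 452.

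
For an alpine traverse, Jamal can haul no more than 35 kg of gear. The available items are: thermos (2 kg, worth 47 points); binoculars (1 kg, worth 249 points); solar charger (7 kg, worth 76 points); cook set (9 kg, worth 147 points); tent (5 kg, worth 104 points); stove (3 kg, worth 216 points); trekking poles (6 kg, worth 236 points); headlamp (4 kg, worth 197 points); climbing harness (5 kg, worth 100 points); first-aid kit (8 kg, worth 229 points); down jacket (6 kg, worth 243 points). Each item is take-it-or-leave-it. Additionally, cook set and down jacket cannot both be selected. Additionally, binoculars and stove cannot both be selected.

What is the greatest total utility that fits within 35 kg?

Ranking by ratio (utility/kg): binoculars 249.00, stove 72.00, headlamp 49.25.
Taking binoculars + tent + trekking poles + headlamp + climbing harness + first-aid kit + down jacket: 35 kg used, 1358 in utility.
Nothing else feasible within 35 kg beats 1358.

1358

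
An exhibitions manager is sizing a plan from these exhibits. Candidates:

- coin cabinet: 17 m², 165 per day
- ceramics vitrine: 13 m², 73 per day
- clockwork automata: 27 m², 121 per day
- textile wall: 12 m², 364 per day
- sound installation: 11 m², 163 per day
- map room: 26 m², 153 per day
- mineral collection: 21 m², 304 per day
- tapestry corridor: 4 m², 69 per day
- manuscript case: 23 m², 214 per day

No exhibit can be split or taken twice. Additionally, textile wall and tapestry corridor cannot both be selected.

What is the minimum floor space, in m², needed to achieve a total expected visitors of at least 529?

Need the lightest bundle worth ≥ 529.
Taking coin cabinet + textile wall gives 529 (≥ 529) for 29 m².
Below 29 m² the best achievable stays under 529.

29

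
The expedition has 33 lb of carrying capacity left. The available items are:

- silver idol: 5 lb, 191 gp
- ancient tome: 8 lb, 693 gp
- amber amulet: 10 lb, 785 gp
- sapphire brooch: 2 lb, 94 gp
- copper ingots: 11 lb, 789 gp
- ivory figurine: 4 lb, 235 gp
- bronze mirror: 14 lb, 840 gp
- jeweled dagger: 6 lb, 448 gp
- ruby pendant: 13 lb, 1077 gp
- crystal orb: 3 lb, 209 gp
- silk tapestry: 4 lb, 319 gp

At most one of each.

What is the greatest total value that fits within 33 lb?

2649

Ranking by ratio (value/lb): ancient tome 86.62, ruby pendant 82.85, silk tapestry 79.75, amber amulet 78.50.
Greedy by ratio would take ancient tome + sapphire brooch + jeweled dagger + ruby pendant + silk tapestry: 33 lb used, total 2631.
Replace jeweled dagger and silk tapestry with amber amulet: the trade gains 18 net, giving 2649 at 33 lb.
Nothing else within 33 lb beats 2649.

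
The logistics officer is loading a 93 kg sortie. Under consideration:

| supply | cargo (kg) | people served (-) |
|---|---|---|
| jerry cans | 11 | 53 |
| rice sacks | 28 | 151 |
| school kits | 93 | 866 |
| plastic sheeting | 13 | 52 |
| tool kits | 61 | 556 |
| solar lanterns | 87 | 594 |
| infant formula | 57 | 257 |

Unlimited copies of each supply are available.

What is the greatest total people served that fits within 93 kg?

866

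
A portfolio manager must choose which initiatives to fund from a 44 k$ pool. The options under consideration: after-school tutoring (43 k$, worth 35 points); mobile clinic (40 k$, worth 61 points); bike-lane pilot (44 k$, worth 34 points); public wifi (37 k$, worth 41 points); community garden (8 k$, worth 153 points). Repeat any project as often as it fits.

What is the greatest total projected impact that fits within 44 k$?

765

Best packing: 5×community garden — 40 k$, 765 total.
No other feasible combination exceeds 765.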